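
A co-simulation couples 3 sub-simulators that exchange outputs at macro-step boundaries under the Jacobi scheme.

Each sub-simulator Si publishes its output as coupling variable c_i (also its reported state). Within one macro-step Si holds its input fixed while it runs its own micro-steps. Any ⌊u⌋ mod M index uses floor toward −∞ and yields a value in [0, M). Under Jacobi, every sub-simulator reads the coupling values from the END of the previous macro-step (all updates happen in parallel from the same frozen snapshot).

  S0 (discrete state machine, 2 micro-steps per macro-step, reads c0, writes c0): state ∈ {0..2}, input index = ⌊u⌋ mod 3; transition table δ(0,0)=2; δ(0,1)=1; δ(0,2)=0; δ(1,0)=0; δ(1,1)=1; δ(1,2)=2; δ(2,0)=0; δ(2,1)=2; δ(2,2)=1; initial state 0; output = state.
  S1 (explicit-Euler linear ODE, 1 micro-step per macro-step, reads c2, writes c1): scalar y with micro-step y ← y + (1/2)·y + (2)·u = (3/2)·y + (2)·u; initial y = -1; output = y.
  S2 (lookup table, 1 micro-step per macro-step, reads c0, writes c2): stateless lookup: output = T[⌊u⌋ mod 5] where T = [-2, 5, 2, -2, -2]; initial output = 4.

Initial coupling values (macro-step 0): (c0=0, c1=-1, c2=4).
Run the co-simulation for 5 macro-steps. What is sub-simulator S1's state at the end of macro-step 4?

S1 state at macro-step 4 = 47/16

macro 1: S0 reads c0=0 → after 2×micro: 0; S1 reads c2=4 → after 1×micro: 13/2; S2 reads c0=0 → after 1×micro: -2 ⇒ (c0=0, c1=13/2, c2=-2)
macro 2: S0 reads c0=0 → after 2×micro: 0; S1 reads c2=-2 → after 1×micro: 23/4; S2 reads c0=0 → after 1×micro: -2 ⇒ (c0=0, c1=23/4, c2=-2)
macro 3: S0 reads c0=0 → after 2×micro: 0; S1 reads c2=-2 → after 1×micro: 37/8; S2 reads c0=0 → after 1×micro: -2 ⇒ (c0=0, c1=37/8, c2=-2)
macro 4: S0 reads c0=0 → after 2×micro: 0; S1 reads c2=-2 → after 1×micro: 47/16; S2 reads c0=0 → after 1×micro: -2 ⇒ (c0=0, c1=47/16, c2=-2)
macro 5: S0 reads c0=0 → after 2×micro: 0; S1 reads c2=-2 → after 1×micro: 13/32; S2 reads c0=0 → after 1×micro: -2 ⇒ (c0=0, c1=13/32, c2=-2)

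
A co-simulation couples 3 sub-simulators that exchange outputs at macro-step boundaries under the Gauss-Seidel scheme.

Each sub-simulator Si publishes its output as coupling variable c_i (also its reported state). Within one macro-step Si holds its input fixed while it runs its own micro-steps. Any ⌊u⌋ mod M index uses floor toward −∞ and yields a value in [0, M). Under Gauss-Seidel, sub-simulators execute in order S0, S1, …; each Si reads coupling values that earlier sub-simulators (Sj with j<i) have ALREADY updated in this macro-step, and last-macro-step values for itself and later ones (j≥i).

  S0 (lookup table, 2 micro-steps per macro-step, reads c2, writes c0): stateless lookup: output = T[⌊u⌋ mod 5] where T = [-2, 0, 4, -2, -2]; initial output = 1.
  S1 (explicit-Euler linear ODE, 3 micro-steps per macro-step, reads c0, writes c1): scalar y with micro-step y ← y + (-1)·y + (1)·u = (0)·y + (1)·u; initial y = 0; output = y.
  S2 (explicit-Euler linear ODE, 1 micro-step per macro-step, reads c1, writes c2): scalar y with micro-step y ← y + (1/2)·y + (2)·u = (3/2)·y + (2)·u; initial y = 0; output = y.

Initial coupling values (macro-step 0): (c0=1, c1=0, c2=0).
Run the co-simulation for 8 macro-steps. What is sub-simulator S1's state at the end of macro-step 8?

macro 1: S0 reads c2=0 → after 2×micro: -2; S1 reads c0=-2 → after 3×micro: -2; S2 reads c1=-2 → after 1×micro: -4 ⇒ (c0=-2, c1=-2, c2=-4)
macro 2: S0 reads c2=-4 → after 2×micro: 0; S1 reads c0=0 → after 3×micro: 0; S2 reads c1=0 → after 1×micro: -6 ⇒ (c0=0, c1=0, c2=-6)
macro 3: S0 reads c2=-6 → after 2×micro: -2; S1 reads c0=-2 → after 3×micro: -2; S2 reads c1=-2 → after 1×micro: -13 ⇒ (c0=-2, c1=-2, c2=-13)
macro 4: S0 reads c2=-13 → after 2×micro: 4; S1 reads c0=4 → after 3×micro: 4; S2 reads c1=4 → after 1×micro: -23/2 ⇒ (c0=4, c1=4, c2=-23/2)
macro 5: S0 reads c2=-23/2 → after 2×micro: -2; S1 reads c0=-2 → after 3×micro: -2; S2 reads c1=-2 → after 1×micro: -85/4 ⇒ (c0=-2, c1=-2, c2=-85/4)
macro 6: S0 reads c2=-85/4 → after 2×micro: -2; S1 reads c0=-2 → after 3×micro: -2; S2 reads c1=-2 → after 1×micro: -287/8 ⇒ (c0=-2, c1=-2, c2=-287/8)
macro 7: S0 reads c2=-287/8 → after 2×micro: -2; S1 reads c0=-2 → after 3×micro: -2; S2 reads c1=-2 → after 1×micro: -925/16 ⇒ (c0=-2, c1=-2, c2=-925/16)
macro 8: S0 reads c2=-925/16 → after 2×micro: 4; S1 reads c0=4 → after 3×micro: 4; S2 reads c1=4 → after 1×micro: -2519/32 ⇒ (c0=4, c1=4, c2=-2519/32)

S1 state at macro-step 8 = 4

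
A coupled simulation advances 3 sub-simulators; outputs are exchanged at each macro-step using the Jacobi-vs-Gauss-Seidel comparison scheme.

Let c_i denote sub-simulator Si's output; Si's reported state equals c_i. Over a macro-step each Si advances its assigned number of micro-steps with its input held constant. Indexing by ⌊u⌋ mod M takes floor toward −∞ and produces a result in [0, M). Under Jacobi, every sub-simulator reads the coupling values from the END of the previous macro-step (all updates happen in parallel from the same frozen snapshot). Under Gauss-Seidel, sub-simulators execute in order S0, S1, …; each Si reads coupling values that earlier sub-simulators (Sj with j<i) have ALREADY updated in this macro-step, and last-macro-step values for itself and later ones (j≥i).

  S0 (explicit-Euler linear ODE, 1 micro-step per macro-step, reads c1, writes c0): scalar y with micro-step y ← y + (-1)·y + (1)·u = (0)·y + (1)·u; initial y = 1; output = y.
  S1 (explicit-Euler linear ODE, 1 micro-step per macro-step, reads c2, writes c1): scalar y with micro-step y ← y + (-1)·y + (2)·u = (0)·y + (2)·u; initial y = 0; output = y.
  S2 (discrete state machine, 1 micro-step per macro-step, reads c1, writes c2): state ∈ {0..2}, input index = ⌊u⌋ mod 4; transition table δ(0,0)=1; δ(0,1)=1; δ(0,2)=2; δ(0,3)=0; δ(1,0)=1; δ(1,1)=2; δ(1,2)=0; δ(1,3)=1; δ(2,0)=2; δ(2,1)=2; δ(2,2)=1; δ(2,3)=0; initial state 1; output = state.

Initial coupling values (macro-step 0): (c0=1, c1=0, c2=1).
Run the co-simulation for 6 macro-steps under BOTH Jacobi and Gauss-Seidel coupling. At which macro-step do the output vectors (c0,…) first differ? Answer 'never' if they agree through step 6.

[Jacobi] macro 1: S0 reads c1=0 → after 1×micro: 0; S1 reads c2=1 → after 1×micro: 2; S2 reads c1=0 → after 1×micro: 1 ⇒ (c0=0, c1=2, c2=1)
[Jacobi] macro 2: S0 reads c1=2 → after 1×micro: 2; S1 reads c2=1 → after 1×micro: 2; S2 reads c1=2 → after 1×micro: 0 ⇒ (c0=2, c1=2, c2=0)
[Jacobi] macro 3: S0 reads c1=2 → after 1×micro: 2; S1 reads c2=0 → after 1×micro: 0; S2 reads c1=2 → after 1×micro: 2 ⇒ (c0=2, c1=0, c2=2)
[Jacobi] macro 4: S0 reads c1=0 → after 1×micro: 0; S1 reads c2=2 → after 1×micro: 4; S2 reads c1=0 → after 1×micro: 2 ⇒ (c0=0, c1=4, c2=2)
[Jacobi] macro 5: S0 reads c1=4 → after 1×micro: 4; S1 reads c2=2 → after 1×micro: 4; S2 reads c1=4 → after 1×micro: 2 ⇒ (c0=4, c1=4, c2=2)
[Jacobi] macro 6: S0 reads c1=4 → after 1×micro: 4; S1 reads c2=2 → after 1×micro: 4; S2 reads c1=4 → after 1×micro: 2 ⇒ (c0=4, c1=4, c2=2)
[Gauss-Seidel] macro 1: S0 reads c1=0 → after 1×micro: 0; S1 reads c2=1 → after 1×micro: 2; S2 reads c1=2 → after 1×micro: 0 ⇒ (c0=0, c1=2, c2=0)
[Gauss-Seidel] macro 2: S0 reads c1=2 → after 1×micro: 2; S1 reads c2=0 → after 1×micro: 0; S2 reads c1=0 → after 1×micro: 1 ⇒ (c0=2, c1=0, c2=1)
[Gauss-Seidel] macro 3: S0 reads c1=0 → after 1×micro: 0; S1 reads c2=1 → after 1×micro: 2; S2 reads c1=2 → after 1×micro: 0 ⇒ (c0=0, c1=2, c2=0)
[Gauss-Seidel] macro 4: S0 reads c1=2 → after 1×micro: 2; S1 reads c2=0 → after 1×micro: 0; S2 reads c1=0 → after 1×micro: 1 ⇒ (c0=2, c1=0, c2=1)
[Gauss-Seidel] macro 5: S0 reads c1=0 → after 1×micro: 0; S1 reads c2=1 → after 1×micro: 2; S2 reads c1=2 → after 1×micro: 0 ⇒ (c0=0, c1=2, c2=0)
[Gauss-Seidel] macro 6: S0 reads c1=2 → after 1×micro: 2; S1 reads c2=0 → after 1×micro: 0; S2 reads c1=0 → after 1×micro: 1 ⇒ (c0=2, c1=0, c2=1)

first divergence at macro-step: 1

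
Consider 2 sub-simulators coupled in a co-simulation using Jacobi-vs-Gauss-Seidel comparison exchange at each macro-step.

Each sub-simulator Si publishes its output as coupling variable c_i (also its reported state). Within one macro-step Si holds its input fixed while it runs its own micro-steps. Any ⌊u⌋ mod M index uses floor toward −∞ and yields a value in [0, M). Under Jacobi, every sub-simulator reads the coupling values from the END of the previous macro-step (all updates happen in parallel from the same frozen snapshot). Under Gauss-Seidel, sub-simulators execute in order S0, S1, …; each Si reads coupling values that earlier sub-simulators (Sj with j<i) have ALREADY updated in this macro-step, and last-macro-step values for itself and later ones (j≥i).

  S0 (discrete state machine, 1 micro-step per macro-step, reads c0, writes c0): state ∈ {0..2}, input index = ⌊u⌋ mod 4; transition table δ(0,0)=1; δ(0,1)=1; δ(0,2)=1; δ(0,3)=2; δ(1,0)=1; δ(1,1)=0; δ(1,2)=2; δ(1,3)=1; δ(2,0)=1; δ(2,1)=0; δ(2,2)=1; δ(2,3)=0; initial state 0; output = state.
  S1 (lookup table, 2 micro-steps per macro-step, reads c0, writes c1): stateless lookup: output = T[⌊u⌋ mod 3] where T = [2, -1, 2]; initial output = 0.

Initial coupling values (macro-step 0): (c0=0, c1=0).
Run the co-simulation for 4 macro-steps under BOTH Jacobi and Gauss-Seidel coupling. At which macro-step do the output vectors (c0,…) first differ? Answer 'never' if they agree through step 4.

first divergence at macro-step: 1

[Jacobi] macro 1: S0 reads c0=0 → after 1×micro: 1; S1 reads c0=0 → after 2×micro: 2 ⇒ (c0=1, c1=2)
[Jacobi] macro 2: S0 reads c0=1 → after 1×micro: 0; S1 reads c0=1 → after 2×micro: -1 ⇒ (c0=0, c1=-1)
[Jacobi] macro 3: S0 reads c0=0 → after 1×micro: 1; S1 reads c0=0 → after 2×micro: 2 ⇒ (c0=1, c1=2)
[Jacobi] macro 4: S0 reads c0=1 → after 1×micro: 0; S1 reads c0=1 → after 2×micro: -1 ⇒ (c0=0, c1=-1)
[Gauss-Seidel] macro 1: S0 reads c0=0 → after 1×micro: 1; S1 reads c0=1 → after 2×micro: -1 ⇒ (c0=1, c1=-1)
[Gauss-Seidel] macro 2: S0 reads c0=1 → after 1×micro: 0; S1 reads c0=0 → after 2×micro: 2 ⇒ (c0=0, c1=2)
[Gauss-Seidel] macro 3: S0 reads c0=0 → after 1×micro: 1; S1 reads c0=1 → after 2×micro: -1 ⇒ (c0=1, c1=-1)
[Gauss-Seidel] macro 4: S0 reads c0=1 → after 1×micro: 0; S1 reads c0=0 → after 2×micro: 2 ⇒ (c0=0, c1=2)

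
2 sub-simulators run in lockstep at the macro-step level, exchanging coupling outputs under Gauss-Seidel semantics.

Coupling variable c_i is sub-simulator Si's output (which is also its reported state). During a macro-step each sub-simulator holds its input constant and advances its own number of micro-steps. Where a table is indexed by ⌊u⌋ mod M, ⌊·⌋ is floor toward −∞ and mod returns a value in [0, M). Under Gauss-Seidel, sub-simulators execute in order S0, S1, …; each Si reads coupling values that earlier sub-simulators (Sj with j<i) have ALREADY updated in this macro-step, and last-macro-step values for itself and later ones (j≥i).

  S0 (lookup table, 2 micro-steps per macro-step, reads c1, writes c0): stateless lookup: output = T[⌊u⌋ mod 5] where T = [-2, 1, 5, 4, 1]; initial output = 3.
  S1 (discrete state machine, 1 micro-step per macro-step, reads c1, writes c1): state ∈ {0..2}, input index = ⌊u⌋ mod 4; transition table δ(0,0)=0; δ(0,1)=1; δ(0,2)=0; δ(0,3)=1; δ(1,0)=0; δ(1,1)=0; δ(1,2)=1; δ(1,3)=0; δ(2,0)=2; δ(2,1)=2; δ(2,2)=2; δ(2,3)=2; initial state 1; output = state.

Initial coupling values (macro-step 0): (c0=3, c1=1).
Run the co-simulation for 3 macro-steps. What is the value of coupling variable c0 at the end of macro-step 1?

macro 1: S0 reads c1=1 → after 2×micro: 1; S1 reads c1=1 → after 1×micro: 0 ⇒ (c0=1, c1=0)
macro 2: S0 reads c1=0 → after 2×micro: -2; S1 reads c1=0 → after 1×micro: 0 ⇒ (c0=-2, c1=0)
macro 3: S0 reads c1=0 → after 2×micro: -2; S1 reads c1=0 → after 1×micro: 0 ⇒ (c0=-2, c1=0)

c0 at macro-step 1 = 1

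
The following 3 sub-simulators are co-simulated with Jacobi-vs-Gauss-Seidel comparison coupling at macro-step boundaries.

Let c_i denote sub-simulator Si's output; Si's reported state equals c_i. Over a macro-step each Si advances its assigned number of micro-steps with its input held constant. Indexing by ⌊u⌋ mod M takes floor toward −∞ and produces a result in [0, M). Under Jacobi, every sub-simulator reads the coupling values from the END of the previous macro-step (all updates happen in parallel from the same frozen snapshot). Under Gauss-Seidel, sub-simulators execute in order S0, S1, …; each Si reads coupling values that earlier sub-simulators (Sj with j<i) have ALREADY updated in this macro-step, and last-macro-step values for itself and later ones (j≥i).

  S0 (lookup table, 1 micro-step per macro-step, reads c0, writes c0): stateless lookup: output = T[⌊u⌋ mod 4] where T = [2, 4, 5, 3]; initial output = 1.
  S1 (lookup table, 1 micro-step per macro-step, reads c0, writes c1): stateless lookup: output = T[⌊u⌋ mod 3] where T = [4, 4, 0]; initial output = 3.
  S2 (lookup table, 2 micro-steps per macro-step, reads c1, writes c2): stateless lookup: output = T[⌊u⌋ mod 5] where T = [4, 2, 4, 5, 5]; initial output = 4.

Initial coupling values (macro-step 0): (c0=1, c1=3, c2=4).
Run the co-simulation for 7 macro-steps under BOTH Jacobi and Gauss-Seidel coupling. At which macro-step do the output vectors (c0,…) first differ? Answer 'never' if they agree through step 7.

first divergence at macro-step: 2

[Jacobi] macro 1: S0 reads c0=1 → after 1×micro: 4; S1 reads c0=1 → after 1×micro: 4; S2 reads c1=3 → after 2×micro: 5 ⇒ (c0=4, c1=4, c2=5)
[Jacobi] macro 2: S0 reads c0=4 → after 1×micro: 2; S1 reads c0=4 → after 1×micro: 4; S2 reads c1=4 → after 2×micro: 5 ⇒ (c0=2, c1=4, c2=5)
[Jacobi] macro 3: S0 reads c0=2 → after 1×micro: 5; S1 reads c0=2 → after 1×micro: 0; S2 reads c1=4 → after 2×micro: 5 ⇒ (c0=5, c1=0, c2=5)
[Jacobi] macro 4: S0 reads c0=5 → after 1×micro: 4; S1 reads c0=5 → after 1×micro: 0; S2 reads c1=0 → after 2×micro: 4 ⇒ (c0=4, c1=0, c2=4)
[Jacobi] macro 5: S0 reads c0=4 → after 1×micro: 2; S1 reads c0=4 → after 1×micro: 4; S2 reads c1=0 → after 2×micro: 4 ⇒ (c0=2, c1=4, c2=4)
[Jacobi] macro 6: S0 reads c0=2 → after 1×micro: 5; S1 reads c0=2 → after 1×micro: 0; S2 reads c1=4 → after 2×micro: 5 ⇒ (c0=5, c1=0, c2=5)
[Jacobi] macro 7: S0 reads c0=5 → after 1×micro: 4; S1 reads c0=5 → after 1×micro: 0; S2 reads c1=0 → after 2×micro: 4 ⇒ (c0=4, c1=0, c2=4)
[Gauss-Seidel] macro 1: S0 reads c0=1 → after 1×micro: 4; S1 reads c0=4 → after 1×micro: 4; S2 reads c1=4 → after 2×micro: 5 ⇒ (c0=4, c1=4, c2=5)
[Gauss-Seidel] macro 2: S0 reads c0=4 → after 1×micro: 2; S1 reads c0=2 → after 1×micro: 0; S2 reads c1=0 → after 2×micro: 4 ⇒ (c0=2, c1=0, c2=4)
[Gauss-Seidel] macro 3: S0 reads c0=2 → after 1×micro: 5; S1 reads c0=5 → after 1×micro: 0; S2 reads c1=0 → after 2×micro: 4 ⇒ (c0=5, c1=0, c2=4)
[Gauss-Seidel] macro 4: S0 reads c0=5 → after 1×micro: 4; S1 reads c0=4 → after 1×micro: 4; S2 reads c1=4 → after 2×micro: 5 ⇒ (c0=4, c1=4, c2=5)
[Gauss-Seidel] macro 5: S0 reads c0=4 → after 1×micro: 2; S1 reads c0=2 → after 1×micro: 0; S2 reads c1=0 → after 2×micro: 4 ⇒ (c0=2, c1=0, c2=4)
[Gauss-Seidel] macro 6: S0 reads c0=2 → after 1×micro: 5; S1 reads c0=5 → after 1×micro: 0; S2 reads c1=0 → after 2×micro: 4 ⇒ (c0=5, c1=0, c2=4)
[Gauss-Seidel] macro 7: S0 reads c0=5 → after 1×micro: 4; S1 reads c0=4 → after 1×micro: 4; S2 reads c1=4 → after 2×micro: 5 ⇒ (c0=4, c1=4, c2=5)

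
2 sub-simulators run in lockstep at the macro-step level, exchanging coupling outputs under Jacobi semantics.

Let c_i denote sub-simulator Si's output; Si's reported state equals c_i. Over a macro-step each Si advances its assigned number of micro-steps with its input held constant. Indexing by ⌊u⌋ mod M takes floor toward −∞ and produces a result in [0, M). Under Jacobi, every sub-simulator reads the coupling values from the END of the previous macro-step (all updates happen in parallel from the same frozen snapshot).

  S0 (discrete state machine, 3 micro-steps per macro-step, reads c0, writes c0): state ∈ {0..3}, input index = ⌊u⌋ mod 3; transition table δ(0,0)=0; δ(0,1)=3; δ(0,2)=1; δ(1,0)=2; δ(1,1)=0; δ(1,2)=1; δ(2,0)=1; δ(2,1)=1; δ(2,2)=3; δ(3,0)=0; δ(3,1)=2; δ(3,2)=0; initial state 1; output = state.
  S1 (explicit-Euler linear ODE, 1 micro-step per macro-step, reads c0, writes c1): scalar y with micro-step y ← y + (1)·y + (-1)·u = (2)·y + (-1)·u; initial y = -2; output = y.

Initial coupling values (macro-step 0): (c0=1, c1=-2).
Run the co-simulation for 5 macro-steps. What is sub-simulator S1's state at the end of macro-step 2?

S1 state at macro-step 2 = -12

macro 1: S0 reads c0=1 → after 3×micro: 2; S1 reads c0=1 → after 1×micro: -5 ⇒ (c0=2, c1=-5)
macro 2: S0 reads c0=2 → after 3×micro: 1; S1 reads c0=2 → after 1×micro: -12 ⇒ (c0=1, c1=-12)
macro 3: S0 reads c0=1 → after 3×micro: 2; S1 reads c0=1 → after 1×micro: -25 ⇒ (c0=2, c1=-25)
macro 4: S0 reads c0=2 → after 3×micro: 1; S1 reads c0=2 → after 1×micro: -52 ⇒ (c0=1, c1=-52)
macro 5: S0 reads c0=1 → after 3×micro: 2; S1 reads c0=1 → after 1×micro: -105 ⇒ (c0=2, c1=-105)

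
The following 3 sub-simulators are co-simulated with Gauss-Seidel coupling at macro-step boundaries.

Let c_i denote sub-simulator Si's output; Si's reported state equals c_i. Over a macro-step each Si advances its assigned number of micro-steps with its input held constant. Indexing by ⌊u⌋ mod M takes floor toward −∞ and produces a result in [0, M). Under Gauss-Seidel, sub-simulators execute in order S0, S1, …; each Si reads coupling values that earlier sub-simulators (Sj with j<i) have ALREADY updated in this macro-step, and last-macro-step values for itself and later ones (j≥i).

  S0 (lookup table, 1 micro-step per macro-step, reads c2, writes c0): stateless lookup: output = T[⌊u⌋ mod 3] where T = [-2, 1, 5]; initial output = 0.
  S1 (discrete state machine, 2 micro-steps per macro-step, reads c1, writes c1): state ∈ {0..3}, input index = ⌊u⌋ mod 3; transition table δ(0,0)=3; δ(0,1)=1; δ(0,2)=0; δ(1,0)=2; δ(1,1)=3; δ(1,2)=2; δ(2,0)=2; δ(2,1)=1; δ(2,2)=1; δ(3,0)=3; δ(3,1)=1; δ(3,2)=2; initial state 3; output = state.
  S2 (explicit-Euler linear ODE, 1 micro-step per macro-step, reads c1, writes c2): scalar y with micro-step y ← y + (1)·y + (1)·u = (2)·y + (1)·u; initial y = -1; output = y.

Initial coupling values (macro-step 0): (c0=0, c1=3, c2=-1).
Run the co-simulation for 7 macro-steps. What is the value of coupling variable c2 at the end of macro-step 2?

macro 1: S0 reads c2=-1 → after 1×micro: 5; S1 reads c1=3 → after 2×micro: 3; S2 reads c1=3 → after 1×micro: 1 ⇒ (c0=5, c1=3, c2=1)
macro 2: S0 reads c2=1 → after 1×micro: 1; S1 reads c1=3 → after 2×micro: 3; S2 reads c1=3 → after 1×micro: 5 ⇒ (c0=1, c1=3, c2=5)
macro 3: S0 reads c2=5 → after 1×micro: 5; S1 reads c1=3 → after 2×micro: 3; S2 reads c1=3 → after 1×micro: 13 ⇒ (c0=5, c1=3, c2=13)
macro 4: S0 reads c2=13 → after 1×micro: 1; S1 reads c1=3 → after 2×micro: 3; S2 reads c1=3 → after 1×micro: 29 ⇒ (c0=1, c1=3, c2=29)
macro 5: S0 reads c2=29 → after 1×micro: 5; S1 reads c1=3 → after 2×micro: 3; S2 reads c1=3 → after 1×micro: 61 ⇒ (c0=5, c1=3, c2=61)
macro 6: S0 reads c2=61 → after 1×micro: 1; S1 reads c1=3 → after 2×micro: 3; S2 reads c1=3 → after 1×micro: 125 ⇒ (c0=1, c1=3, c2=125)
macro 7: S0 reads c2=125 → after 1×micro: 5; S1 reads c1=3 → after 2×micro: 3; S2 reads c1=3 → after 1×micro: 253 ⇒ (c0=5, c1=3, c2=253)

c2 at macro-step 2 = 5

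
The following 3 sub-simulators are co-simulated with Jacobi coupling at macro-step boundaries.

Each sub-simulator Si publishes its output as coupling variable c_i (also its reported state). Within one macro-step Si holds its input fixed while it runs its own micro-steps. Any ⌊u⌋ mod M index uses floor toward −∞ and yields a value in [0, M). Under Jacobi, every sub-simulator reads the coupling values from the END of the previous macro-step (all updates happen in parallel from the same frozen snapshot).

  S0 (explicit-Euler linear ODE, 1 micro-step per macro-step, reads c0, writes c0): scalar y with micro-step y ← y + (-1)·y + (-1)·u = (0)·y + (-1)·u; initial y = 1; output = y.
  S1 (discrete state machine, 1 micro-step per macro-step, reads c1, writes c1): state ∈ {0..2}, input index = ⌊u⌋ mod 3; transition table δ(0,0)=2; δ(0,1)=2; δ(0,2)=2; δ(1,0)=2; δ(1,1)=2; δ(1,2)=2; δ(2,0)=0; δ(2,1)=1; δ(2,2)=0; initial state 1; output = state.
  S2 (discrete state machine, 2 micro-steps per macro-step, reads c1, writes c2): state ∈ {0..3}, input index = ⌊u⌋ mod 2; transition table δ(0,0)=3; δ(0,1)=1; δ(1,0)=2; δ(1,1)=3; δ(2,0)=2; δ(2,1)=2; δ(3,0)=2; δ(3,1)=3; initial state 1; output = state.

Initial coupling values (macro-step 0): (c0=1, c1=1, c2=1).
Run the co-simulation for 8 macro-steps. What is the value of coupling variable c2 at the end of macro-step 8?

macro 1: S0 reads c0=1 → after 1×micro: -1; S1 reads c1=1 → after 1×micro: 2; S2 reads c1=1 → after 2×micro: 3 ⇒ (c0=-1, c1=2, c2=3)
macro 2: S0 reads c0=-1 → after 1×micro: 1; S1 reads c1=2 → after 1×micro: 0; S2 reads c1=2 → after 2×micro: 2 ⇒ (c0=1, c1=0, c2=2)
macro 3: S0 reads c0=1 → after 1×micro: -1; S1 reads c1=0 → after 1×micro: 2; S2 reads c1=0 → after 2×micro: 2 ⇒ (c0=-1, c1=2, c2=2)
macro 4: S0 reads c0=-1 → after 1×micro: 1; S1 reads c1=2 → after 1×micro: 0; S2 reads c1=2 → after 2×micro: 2 ⇒ (c0=1, c1=0, c2=2)
macro 5: S0 reads c0=1 → after 1×micro: -1; S1 reads c1=0 → after 1×micro: 2; S2 reads c1=0 → after 2×micro: 2 ⇒ (c0=-1, c1=2, c2=2)
macro 6: S0 reads c0=-1 → after 1×micro: 1; S1 reads c1=2 → after 1×micro: 0; S2 reads c1=2 → after 2×micro: 2 ⇒ (c0=1, c1=0, c2=2)
macro 7: S0 reads c0=1 → after 1×micro: -1; S1 reads c1=0 → after 1×micro: 2; S2 reads c1=0 → after 2×micro: 2 ⇒ (c0=-1, c1=2, c2=2)
macro 8: S0 reads c0=-1 → after 1×micro: 1; S1 reads c1=2 → after 1×micro: 0; S2 reads c1=2 → after 2×micro: 2 ⇒ (c0=1, c1=0, c2=2)

c2 at macro-step 8 = 2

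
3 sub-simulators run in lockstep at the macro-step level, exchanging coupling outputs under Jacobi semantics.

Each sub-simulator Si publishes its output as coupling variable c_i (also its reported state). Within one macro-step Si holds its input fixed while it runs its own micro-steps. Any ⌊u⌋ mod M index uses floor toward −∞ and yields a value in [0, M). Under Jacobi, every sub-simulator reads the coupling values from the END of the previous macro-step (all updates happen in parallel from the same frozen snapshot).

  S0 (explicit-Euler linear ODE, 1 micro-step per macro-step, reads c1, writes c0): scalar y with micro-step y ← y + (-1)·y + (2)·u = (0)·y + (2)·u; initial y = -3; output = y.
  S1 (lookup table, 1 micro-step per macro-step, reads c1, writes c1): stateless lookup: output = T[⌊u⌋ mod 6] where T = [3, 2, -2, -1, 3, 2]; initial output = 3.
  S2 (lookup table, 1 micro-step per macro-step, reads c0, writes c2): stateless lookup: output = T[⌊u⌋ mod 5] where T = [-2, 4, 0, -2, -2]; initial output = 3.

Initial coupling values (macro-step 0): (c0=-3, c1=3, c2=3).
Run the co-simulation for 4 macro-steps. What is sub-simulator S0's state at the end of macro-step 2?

macro 1: S0 reads c1=3 → after 1×micro: 6; S1 reads c1=3 → after 1×micro: -1; S2 reads c0=-3 → after 1×micro: 0 ⇒ (c0=6, c1=-1, c2=0)
macro 2: S0 reads c1=-1 → after 1×micro: -2; S1 reads c1=-1 → after 1×micro: 2; S2 reads c0=6 → after 1×micro: 4 ⇒ (c0=-2, c1=2, c2=4)
macro 3: S0 reads c1=2 → after 1×micro: 4; S1 reads c1=2 → after 1×micro: -2; S2 reads c0=-2 → after 1×micro: -2 ⇒ (c0=4, c1=-2, c2=-2)
macro 4: S0 reads c1=-2 → after 1×micro: -4; S1 reads c1=-2 → after 1×micro: 3; S2 reads c0=4 → after 1×micro: -2 ⇒ (c0=-4, c1=3, c2=-2)

S0 state at macro-step 2 = -2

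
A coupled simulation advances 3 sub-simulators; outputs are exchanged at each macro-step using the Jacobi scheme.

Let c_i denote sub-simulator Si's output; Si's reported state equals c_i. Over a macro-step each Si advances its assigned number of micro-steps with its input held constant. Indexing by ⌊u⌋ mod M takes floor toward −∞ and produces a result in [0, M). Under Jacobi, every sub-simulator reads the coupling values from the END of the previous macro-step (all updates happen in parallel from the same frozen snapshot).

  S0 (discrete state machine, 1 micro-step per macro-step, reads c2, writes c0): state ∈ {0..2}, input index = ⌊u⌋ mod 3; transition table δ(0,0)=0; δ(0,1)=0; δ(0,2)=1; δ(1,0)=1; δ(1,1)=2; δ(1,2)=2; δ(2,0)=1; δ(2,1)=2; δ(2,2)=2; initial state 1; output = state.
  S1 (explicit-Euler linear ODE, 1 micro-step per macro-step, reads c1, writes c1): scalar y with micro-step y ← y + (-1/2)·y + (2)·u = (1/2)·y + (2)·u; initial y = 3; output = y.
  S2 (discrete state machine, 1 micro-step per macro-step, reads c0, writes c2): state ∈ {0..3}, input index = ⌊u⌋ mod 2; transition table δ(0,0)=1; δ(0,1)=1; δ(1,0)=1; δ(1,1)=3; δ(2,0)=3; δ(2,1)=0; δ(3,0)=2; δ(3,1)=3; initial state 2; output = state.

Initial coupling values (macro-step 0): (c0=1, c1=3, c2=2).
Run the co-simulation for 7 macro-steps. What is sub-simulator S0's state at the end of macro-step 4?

S0 state at macro-step 4 = 1

macro 1: S0 reads c2=2 → after 1×micro: 2; S1 reads c1=3 → after 1×micro: 15/2; S2 reads c0=1 → after 1×micro: 0 ⇒ (c0=2, c1=15/2, c2=0)
macro 2: S0 reads c2=0 → after 1×micro: 1; S1 reads c1=15/2 → after 1×micro: 75/4; S2 reads c0=2 → after 1×micro: 1 ⇒ (c0=1, c1=75/4, c2=1)
macro 3: S0 reads c2=1 → after 1×micro: 2; S1 reads c1=75/4 → after 1×micro: 375/8; S2 reads c0=1 → after 1×micro: 3 ⇒ (c0=2, c1=375/8, c2=3)
macro 4: S0 reads c2=3 → after 1×micro: 1; S1 reads c1=375/8 → after 1×micro: 1875/16; S2 reads c0=2 → after 1×micro: 2 ⇒ (c0=1, c1=1875/16, c2=2)
macro 5: S0 reads c2=2 → after 1×micro: 2; S1 reads c1=1875/16 → after 1×micro: 9375/32; S2 reads c0=1 → after 1×micro: 0 ⇒ (c0=2, c1=9375/32, c2=0)
macro 6: S0 reads c2=0 → after 1×micro: 1; S1 reads c1=9375/32 → after 1×micro: 46875/64; S2 reads c0=2 → after 1×micro: 1 ⇒ (c0=1, c1=46875/64, c2=1)
macro 7: S0 reads c2=1 → after 1×micro: 2; S1 reads c1=46875/64 → after 1×micro: 234375/128; S2 reads c0=1 → after 1×micro: 3 ⇒ (c0=2, c1=234375/128, c2=3)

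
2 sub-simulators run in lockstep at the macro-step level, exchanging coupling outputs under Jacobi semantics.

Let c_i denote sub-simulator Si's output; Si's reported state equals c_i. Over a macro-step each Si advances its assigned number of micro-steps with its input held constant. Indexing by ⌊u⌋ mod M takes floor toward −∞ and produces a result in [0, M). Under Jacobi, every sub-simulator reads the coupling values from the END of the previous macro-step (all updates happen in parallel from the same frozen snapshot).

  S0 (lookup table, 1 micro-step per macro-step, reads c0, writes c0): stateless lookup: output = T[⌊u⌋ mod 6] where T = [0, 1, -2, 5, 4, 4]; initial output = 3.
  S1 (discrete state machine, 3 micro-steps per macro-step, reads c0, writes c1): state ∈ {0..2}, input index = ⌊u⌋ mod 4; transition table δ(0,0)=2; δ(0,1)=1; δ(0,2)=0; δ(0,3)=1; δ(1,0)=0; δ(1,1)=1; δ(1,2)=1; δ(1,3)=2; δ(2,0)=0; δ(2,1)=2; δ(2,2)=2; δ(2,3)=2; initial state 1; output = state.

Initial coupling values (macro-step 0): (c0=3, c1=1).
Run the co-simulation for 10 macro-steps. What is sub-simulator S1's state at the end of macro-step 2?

S1 state at macro-step 2 = 2

macro 1: S0 reads c0=3 → after 1×micro: 5; S1 reads c0=3 → after 3×micro: 2 ⇒ (c0=5, c1=2)
macro 2: S0 reads c0=5 → after 1×micro: 4; S1 reads c0=5 → after 3×micro: 2 ⇒ (c0=4, c1=2)
macro 3: S0 reads c0=4 → after 1×micro: 4; S1 reads c0=4 → after 3×micro: 0 ⇒ (c0=4, c1=0)
macro 4: S0 reads c0=4 → after 1×micro: 4; S1 reads c0=4 → after 3×micro: 2 ⇒ (c0=4, c1=2)
macro 5: S0 reads c0=4 → after 1×micro: 4; S1 reads c0=4 → after 3×micro: 0 ⇒ (c0=4, c1=0)
macro 6: S0 reads c0=4 → after 1×micro: 4; S1 reads c0=4 → after 3×micro: 2 ⇒ (c0=4, c1=2)
macro 7: S0 reads c0=4 → after 1×micro: 4; S1 reads c0=4 → after 3×micro: 0 ⇒ (c0=4, c1=0)
macro 8: S0 reads c0=4 → after 1×micro: 4; S1 reads c0=4 → after 3×micro: 2 ⇒ (c0=4, c1=2)
macro 9: S0 reads c0=4 → after 1×micro: 4; S1 reads c0=4 → after 3×micro: 0 ⇒ (c0=4, c1=0)
macro 10: S0 reads c0=4 → after 1×micro: 4; S1 reads c0=4 → after 3×micro: 2 ⇒ (c0=4, c1=2)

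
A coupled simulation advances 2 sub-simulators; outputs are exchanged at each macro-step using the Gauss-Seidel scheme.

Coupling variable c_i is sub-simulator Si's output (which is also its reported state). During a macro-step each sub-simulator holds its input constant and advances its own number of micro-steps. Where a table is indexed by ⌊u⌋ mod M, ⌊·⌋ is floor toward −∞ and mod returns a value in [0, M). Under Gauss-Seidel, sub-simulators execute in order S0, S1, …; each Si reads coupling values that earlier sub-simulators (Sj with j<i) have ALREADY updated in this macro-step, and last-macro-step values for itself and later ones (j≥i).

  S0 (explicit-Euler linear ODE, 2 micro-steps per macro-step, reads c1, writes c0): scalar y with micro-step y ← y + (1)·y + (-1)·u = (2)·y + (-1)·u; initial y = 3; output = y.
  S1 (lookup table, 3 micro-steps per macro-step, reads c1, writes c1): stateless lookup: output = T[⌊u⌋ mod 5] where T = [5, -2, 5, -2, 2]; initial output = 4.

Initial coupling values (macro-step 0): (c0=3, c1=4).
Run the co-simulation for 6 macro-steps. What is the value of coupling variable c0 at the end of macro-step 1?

macro 1: S0 reads c1=4 → after 2×micro: 0; S1 reads c1=4 → after 3×micro: 2 ⇒ (c0=0, c1=2)
macro 2: S0 reads c1=2 → after 2×micro: -6; S1 reads c1=2 → after 3×micro: 5 ⇒ (c0=-6, c1=5)
macro 3: S0 reads c1=5 → after 2×micro: -39; S1 reads c1=5 → after 3×micro: 5 ⇒ (c0=-39, c1=5)
macro 4: S0 reads c1=5 → after 2×micro: -171; S1 reads c1=5 → after 3×micro: 5 ⇒ (c0=-171, c1=5)
macro 5: S0 reads c1=5 → after 2×micro: -699; S1 reads c1=5 → after 3×micro: 5 ⇒ (c0=-699, c1=5)
macro 6: S0 reads c1=5 → after 2×micro: -2811; S1 reads c1=5 → after 3×micro: 5 ⇒ (c0=-2811, c1=5)

c0 at macro-step 1 = 0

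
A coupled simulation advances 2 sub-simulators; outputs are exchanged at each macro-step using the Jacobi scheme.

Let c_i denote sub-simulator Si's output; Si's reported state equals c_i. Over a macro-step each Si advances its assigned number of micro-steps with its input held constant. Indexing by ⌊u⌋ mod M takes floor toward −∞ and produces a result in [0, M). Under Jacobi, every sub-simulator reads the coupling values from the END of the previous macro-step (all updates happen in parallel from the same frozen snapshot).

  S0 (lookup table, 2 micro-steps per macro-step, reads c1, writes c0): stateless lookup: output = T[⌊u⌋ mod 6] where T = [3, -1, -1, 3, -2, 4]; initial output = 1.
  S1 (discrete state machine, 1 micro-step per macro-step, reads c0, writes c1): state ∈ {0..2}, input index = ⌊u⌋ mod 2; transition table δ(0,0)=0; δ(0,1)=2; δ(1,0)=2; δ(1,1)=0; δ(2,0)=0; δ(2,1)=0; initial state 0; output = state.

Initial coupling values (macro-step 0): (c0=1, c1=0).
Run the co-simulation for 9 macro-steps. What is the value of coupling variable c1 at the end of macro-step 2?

macro 1: S0 reads c1=0 → after 2×micro: 3; S1 reads c0=1 → after 1×micro: 2 ⇒ (c0=3, c1=2)
macro 2: S0 reads c1=2 → after 2×micro: -1; S1 reads c0=3 → after 1×micro: 0 ⇒ (c0=-1, c1=0)
macro 3: S0 reads c1=0 → after 2×micro: 3; S1 reads c0=-1 → after 1×micro: 2 ⇒ (c0=3, c1=2)
macro 4: S0 reads c1=2 → after 2×micro: -1; S1 reads c0=3 → after 1×micro: 0 ⇒ (c0=-1, c1=0)
macro 5: S0 reads c1=0 → after 2×micro: 3; S1 reads c0=-1 → after 1×micro: 2 ⇒ (c0=3, c1=2)
macro 6: S0 reads c1=2 → after 2×micro: -1; S1 reads c0=3 → after 1×micro: 0 ⇒ (c0=-1, c1=0)
macro 7: S0 reads c1=0 → after 2×micro: 3; S1 reads c0=-1 → after 1×micro: 2 ⇒ (c0=3, c1=2)
macro 8: S0 reads c1=2 → after 2×micro: -1; S1 reads c0=3 → after 1×micro: 0 ⇒ (c0=-1, c1=0)
macro 9: S0 reads c1=0 → after 2×micro: 3; S1 reads c0=-1 → after 1×micro: 2 ⇒ (c0=3, c1=2)

c1 at macro-step 2 = 0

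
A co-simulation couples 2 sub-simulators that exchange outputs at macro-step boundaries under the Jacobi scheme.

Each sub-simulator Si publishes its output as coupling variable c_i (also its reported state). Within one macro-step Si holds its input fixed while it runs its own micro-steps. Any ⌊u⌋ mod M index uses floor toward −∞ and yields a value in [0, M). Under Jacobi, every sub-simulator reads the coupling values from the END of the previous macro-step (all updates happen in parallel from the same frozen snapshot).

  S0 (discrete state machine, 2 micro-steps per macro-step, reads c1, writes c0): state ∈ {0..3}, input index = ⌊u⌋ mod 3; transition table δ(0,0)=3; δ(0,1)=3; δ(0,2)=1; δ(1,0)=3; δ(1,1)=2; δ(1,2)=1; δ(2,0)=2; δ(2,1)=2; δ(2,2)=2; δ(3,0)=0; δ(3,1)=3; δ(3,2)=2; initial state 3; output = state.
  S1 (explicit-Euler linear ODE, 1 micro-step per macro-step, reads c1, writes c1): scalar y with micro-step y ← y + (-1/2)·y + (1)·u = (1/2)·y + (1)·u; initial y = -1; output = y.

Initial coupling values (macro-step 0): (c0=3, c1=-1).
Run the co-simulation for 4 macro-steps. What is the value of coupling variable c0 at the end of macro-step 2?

c0 at macro-step 2 = 2

macro 1: S0 reads c1=-1 → after 2×micro: 2; S1 reads c1=-1 → after 1×micro: -3/2 ⇒ (c0=2, c1=-3/2)
macro 2: S0 reads c1=-3/2 → after 2×micro: 2; S1 reads c1=-3/2 → after 1×micro: -9/4 ⇒ (c0=2, c1=-9/4)
macro 3: S0 reads c1=-9/4 → after 2×micro: 2; S1 reads c1=-9/4 → after 1×micro: -27/8 ⇒ (c0=2, c1=-27/8)
macro 4: S0 reads c1=-27/8 → after 2×micro: 2; S1 reads c1=-27/8 → after 1×micro: -81/16 ⇒ (c0=2, c1=-81/16)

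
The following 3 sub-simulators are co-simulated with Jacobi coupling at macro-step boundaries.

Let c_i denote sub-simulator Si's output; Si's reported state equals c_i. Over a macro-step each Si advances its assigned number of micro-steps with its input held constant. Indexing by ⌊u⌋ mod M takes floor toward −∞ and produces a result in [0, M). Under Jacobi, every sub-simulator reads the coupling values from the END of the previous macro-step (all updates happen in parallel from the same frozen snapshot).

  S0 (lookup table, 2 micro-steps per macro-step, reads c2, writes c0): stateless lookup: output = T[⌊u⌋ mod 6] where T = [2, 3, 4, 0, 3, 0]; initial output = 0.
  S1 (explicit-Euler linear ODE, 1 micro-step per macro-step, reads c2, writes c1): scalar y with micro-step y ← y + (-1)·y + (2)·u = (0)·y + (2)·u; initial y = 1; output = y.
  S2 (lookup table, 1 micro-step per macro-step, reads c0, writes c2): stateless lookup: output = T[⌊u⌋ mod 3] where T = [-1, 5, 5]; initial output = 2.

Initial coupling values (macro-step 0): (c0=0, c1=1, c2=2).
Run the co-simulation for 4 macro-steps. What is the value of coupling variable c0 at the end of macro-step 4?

macro 1: S0 reads c2=2 → after 2×micro: 4; S1 reads c2=2 → after 1×micro: 4; S2 reads c0=0 → after 1×micro: -1 ⇒ (c0=4, c1=4, c2=-1)
macro 2: S0 reads c2=-1 → after 2×micro: 0; S1 reads c2=-1 → after 1×micro: -2; S2 reads c0=4 → after 1×micro: 5 ⇒ (c0=0, c1=-2, c2=5)
macro 3: S0 reads c2=5 → after 2×micro: 0; S1 reads c2=5 → after 1×micro: 10; S2 reads c0=0 → after 1×micro: -1 ⇒ (c0=0, c1=10, c2=-1)
macro 4: S0 reads c2=-1 → after 2×micro: 0; S1 reads c2=-1 → after 1×micro: -2; S2 reads c0=0 → after 1×micro: -1 ⇒ (c0=0, c1=-2, c2=-1)

c0 at macro-step 4 = 0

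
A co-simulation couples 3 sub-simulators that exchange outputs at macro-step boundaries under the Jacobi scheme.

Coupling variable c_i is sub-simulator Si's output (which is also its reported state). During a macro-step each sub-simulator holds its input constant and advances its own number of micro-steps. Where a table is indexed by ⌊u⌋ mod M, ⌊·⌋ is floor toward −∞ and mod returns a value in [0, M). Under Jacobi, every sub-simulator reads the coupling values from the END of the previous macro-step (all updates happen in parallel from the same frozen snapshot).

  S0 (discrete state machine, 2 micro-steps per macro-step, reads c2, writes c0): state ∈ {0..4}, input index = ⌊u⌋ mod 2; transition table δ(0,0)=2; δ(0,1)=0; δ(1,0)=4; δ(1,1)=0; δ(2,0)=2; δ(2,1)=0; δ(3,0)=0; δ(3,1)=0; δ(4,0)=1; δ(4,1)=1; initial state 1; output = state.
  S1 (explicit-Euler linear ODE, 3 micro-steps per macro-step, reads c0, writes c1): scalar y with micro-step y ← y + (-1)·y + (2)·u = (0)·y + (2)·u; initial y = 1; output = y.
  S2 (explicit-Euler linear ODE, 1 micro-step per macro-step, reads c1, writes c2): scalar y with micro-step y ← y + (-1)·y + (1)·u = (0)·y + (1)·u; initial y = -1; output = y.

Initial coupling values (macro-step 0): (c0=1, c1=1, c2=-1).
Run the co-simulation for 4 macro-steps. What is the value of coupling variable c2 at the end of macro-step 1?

c2 at macro-step 1 = 1

macro 1: S0 reads c2=-1 → after 2×micro: 0; S1 reads c0=1 → after 3×micro: 2; S2 reads c1=1 → after 1×micro: 1 ⇒ (c0=0, c1=2, c2=1)
macro 2: S0 reads c2=1 → after 2×micro: 0; S1 reads c0=0 → after 3×micro: 0; S2 reads c1=2 → after 1×micro: 2 ⇒ (c0=0, c1=0, c2=2)
macro 3: S0 reads c2=2 → after 2×micro: 2; S1 reads c0=0 → after 3×micro: 0; S2 reads c1=0 → after 1×micro: 0 ⇒ (c0=2, c1=0, c2=0)
macro 4: S0 reads c2=0 → after 2×micro: 2; S1 reads c0=2 → after 3×micro: 4; S2 reads c1=0 → after 1×micro: 0 ⇒ (c0=2, c1=4, c2=0)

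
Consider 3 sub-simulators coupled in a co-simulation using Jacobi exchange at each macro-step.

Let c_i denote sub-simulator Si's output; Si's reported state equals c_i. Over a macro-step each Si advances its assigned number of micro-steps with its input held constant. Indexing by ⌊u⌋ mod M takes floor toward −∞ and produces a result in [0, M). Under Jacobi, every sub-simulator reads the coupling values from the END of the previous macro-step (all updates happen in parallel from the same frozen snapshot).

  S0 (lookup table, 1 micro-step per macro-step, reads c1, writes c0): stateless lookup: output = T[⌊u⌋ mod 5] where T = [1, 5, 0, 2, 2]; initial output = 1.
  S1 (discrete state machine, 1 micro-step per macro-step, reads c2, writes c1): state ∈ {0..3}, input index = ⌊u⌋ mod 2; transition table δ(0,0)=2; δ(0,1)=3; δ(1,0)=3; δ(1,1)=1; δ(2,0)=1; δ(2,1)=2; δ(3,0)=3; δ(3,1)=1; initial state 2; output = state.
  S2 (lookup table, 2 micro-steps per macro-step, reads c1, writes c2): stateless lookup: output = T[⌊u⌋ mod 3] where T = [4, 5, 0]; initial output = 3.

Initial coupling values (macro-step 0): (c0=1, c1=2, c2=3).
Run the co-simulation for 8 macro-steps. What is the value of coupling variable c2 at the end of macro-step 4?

c2 at macro-step 4 = 4

macro 1: S0 reads c1=2 → after 1×micro: 0; S1 reads c2=3 → after 1×micro: 2; S2 reads c1=2 → after 2×micro: 0 ⇒ (c0=0, c1=2, c2=0)
macro 2: S0 reads c1=2 → after 1×micro: 0; S1 reads c2=0 → after 1×micro: 1; S2 reads c1=2 → after 2×micro: 0 ⇒ (c0=0, c1=1, c2=0)
macro 3: S0 reads c1=1 → after 1×micro: 5; S1 reads c2=0 → after 1×micro: 3; S2 reads c1=1 → after 2×micro: 5 ⇒ (c0=5, c1=3, c2=5)
macro 4: S0 reads c1=3 → after 1×micro: 2; S1 reads c2=5 → after 1×micro: 1; S2 reads c1=3 → after 2×micro: 4 ⇒ (c0=2, c1=1, c2=4)
macro 5: S0 reads c1=1 → after 1×micro: 5; S1 reads c2=4 → after 1×micro: 3; S2 reads c1=1 → after 2×micro: 5 ⇒ (c0=5, c1=3, c2=5)
macro 6: S0 reads c1=3 → after 1×micro: 2; S1 reads c2=5 → after 1×micro: 1; S2 reads c1=3 → after 2×micro: 4 ⇒ (c0=2, c1=1, c2=4)
macro 7: S0 reads c1=1 → after 1×micro: 5; S1 reads c2=4 → after 1×micro: 3; S2 reads c1=1 → after 2×micro: 5 ⇒ (c0=5, c1=3, c2=5)
macro 8: S0 reads c1=3 → after 1×micro: 2; S1 reads c2=5 → after 1×micro: 1; S2 reads c1=3 → after 2×micro: 4 ⇒ (c0=2, c1=1, c2=4)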